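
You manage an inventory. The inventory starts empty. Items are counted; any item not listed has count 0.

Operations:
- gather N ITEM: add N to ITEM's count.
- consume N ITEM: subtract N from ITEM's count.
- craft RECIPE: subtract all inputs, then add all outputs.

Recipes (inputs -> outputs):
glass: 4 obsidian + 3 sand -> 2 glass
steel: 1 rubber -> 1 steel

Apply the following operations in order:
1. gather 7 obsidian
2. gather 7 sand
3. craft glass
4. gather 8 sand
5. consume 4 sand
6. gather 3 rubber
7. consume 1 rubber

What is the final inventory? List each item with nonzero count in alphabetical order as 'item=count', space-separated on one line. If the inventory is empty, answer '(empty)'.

Answer: glass=2 obsidian=3 rubber=2 sand=8

Derivation:
After 1 (gather 7 obsidian): obsidian=7
After 2 (gather 7 sand): obsidian=7 sand=7
After 3 (craft glass): glass=2 obsidian=3 sand=4
After 4 (gather 8 sand): glass=2 obsidian=3 sand=12
After 5 (consume 4 sand): glass=2 obsidian=3 sand=8
After 6 (gather 3 rubber): glass=2 obsidian=3 rubber=3 sand=8
After 7 (consume 1 rubber): glass=2 obsidian=3 rubber=2 sand=8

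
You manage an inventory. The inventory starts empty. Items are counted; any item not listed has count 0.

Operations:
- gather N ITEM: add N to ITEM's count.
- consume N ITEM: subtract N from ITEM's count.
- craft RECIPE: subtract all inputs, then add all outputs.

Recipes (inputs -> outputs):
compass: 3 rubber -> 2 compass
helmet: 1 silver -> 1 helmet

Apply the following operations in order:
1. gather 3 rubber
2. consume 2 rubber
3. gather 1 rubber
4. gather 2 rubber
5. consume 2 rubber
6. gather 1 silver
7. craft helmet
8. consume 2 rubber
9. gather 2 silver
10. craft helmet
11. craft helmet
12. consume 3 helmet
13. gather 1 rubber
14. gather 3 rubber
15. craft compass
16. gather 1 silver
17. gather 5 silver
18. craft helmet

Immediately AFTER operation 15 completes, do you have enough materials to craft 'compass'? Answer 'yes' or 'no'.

After 1 (gather 3 rubber): rubber=3
After 2 (consume 2 rubber): rubber=1
After 3 (gather 1 rubber): rubber=2
After 4 (gather 2 rubber): rubber=4
After 5 (consume 2 rubber): rubber=2
After 6 (gather 1 silver): rubber=2 silver=1
After 7 (craft helmet): helmet=1 rubber=2
After 8 (consume 2 rubber): helmet=1
After 9 (gather 2 silver): helmet=1 silver=2
After 10 (craft helmet): helmet=2 silver=1
After 11 (craft helmet): helmet=3
After 12 (consume 3 helmet): (empty)
After 13 (gather 1 rubber): rubber=1
After 14 (gather 3 rubber): rubber=4
After 15 (craft compass): compass=2 rubber=1

Answer: no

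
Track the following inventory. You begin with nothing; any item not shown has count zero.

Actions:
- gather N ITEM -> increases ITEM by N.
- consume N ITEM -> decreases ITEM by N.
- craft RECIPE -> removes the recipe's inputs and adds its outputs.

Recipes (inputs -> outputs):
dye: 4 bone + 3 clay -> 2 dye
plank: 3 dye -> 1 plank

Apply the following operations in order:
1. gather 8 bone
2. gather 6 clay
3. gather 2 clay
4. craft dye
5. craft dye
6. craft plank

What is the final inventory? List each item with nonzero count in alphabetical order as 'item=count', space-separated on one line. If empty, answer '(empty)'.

Answer: clay=2 dye=1 plank=1

Derivation:
After 1 (gather 8 bone): bone=8
After 2 (gather 6 clay): bone=8 clay=6
After 3 (gather 2 clay): bone=8 clay=8
After 4 (craft dye): bone=4 clay=5 dye=2
After 5 (craft dye): clay=2 dye=4
After 6 (craft plank): clay=2 dye=1 plank=1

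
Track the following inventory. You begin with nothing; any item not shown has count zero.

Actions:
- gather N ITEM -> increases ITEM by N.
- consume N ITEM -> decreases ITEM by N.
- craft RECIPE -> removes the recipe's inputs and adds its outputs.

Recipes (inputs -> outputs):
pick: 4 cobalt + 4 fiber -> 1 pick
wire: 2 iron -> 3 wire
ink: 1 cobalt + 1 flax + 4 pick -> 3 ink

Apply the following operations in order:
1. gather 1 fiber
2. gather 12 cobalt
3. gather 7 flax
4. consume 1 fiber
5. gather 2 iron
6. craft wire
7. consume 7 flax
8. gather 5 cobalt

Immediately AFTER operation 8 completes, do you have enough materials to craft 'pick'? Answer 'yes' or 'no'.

Answer: no

Derivation:
After 1 (gather 1 fiber): fiber=1
After 2 (gather 12 cobalt): cobalt=12 fiber=1
After 3 (gather 7 flax): cobalt=12 fiber=1 flax=7
After 4 (consume 1 fiber): cobalt=12 flax=7
After 5 (gather 2 iron): cobalt=12 flax=7 iron=2
After 6 (craft wire): cobalt=12 flax=7 wire=3
After 7 (consume 7 flax): cobalt=12 wire=3
After 8 (gather 5 cobalt): cobalt=17 wire=3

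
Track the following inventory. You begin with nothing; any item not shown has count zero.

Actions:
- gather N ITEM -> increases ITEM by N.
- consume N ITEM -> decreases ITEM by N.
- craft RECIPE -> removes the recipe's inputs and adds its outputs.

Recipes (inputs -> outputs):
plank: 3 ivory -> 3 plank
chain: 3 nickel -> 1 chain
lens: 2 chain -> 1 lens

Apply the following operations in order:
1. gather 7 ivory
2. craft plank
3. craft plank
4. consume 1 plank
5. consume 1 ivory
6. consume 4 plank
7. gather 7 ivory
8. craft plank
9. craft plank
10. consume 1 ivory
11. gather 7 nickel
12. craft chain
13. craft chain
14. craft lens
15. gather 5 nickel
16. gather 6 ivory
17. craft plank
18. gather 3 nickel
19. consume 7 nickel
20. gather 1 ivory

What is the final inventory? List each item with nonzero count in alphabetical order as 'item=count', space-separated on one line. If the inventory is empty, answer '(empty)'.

After 1 (gather 7 ivory): ivory=7
After 2 (craft plank): ivory=4 plank=3
After 3 (craft plank): ivory=1 plank=6
After 4 (consume 1 plank): ivory=1 plank=5
After 5 (consume 1 ivory): plank=5
After 6 (consume 4 plank): plank=1
After 7 (gather 7 ivory): ivory=7 plank=1
After 8 (craft plank): ivory=4 plank=4
After 9 (craft plank): ivory=1 plank=7
After 10 (consume 1 ivory): plank=7
After 11 (gather 7 nickel): nickel=7 plank=7
After 12 (craft chain): chain=1 nickel=4 plank=7
After 13 (craft chain): chain=2 nickel=1 plank=7
After 14 (craft lens): lens=1 nickel=1 plank=7
After 15 (gather 5 nickel): lens=1 nickel=6 plank=7
After 16 (gather 6 ivory): ivory=6 lens=1 nickel=6 plank=7
After 17 (craft plank): ivory=3 lens=1 nickel=6 plank=10
After 18 (gather 3 nickel): ivory=3 lens=1 nickel=9 plank=10
After 19 (consume 7 nickel): ivory=3 lens=1 nickel=2 plank=10
After 20 (gather 1 ivory): ivory=4 lens=1 nickel=2 plank=10

Answer: ivory=4 lens=1 nickel=2 plank=10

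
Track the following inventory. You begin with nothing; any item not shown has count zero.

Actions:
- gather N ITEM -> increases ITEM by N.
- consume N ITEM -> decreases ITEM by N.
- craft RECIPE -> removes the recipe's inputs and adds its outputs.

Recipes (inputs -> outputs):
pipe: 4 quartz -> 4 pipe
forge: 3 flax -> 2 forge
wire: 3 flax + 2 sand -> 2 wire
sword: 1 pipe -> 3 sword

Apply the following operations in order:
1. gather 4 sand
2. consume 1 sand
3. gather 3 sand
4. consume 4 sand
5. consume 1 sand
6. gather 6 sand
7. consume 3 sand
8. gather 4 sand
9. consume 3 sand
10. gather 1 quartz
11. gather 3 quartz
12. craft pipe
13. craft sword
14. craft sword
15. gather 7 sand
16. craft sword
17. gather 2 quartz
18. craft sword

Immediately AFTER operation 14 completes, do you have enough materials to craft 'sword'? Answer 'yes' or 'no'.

After 1 (gather 4 sand): sand=4
After 2 (consume 1 sand): sand=3
After 3 (gather 3 sand): sand=6
After 4 (consume 4 sand): sand=2
After 5 (consume 1 sand): sand=1
After 6 (gather 6 sand): sand=7
After 7 (consume 3 sand): sand=4
After 8 (gather 4 sand): sand=8
After 9 (consume 3 sand): sand=5
After 10 (gather 1 quartz): quartz=1 sand=5
After 11 (gather 3 quartz): quartz=4 sand=5
After 12 (craft pipe): pipe=4 sand=5
After 13 (craft sword): pipe=3 sand=5 sword=3
After 14 (craft sword): pipe=2 sand=5 sword=6

Answer: yes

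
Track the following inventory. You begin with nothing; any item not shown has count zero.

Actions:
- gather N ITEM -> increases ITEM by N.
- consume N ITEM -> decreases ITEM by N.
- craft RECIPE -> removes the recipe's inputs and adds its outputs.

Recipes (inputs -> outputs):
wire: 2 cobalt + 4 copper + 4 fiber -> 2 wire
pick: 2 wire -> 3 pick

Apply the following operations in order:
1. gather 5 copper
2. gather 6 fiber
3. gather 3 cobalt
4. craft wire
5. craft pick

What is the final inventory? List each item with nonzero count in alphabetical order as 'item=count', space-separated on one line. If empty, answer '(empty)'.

After 1 (gather 5 copper): copper=5
After 2 (gather 6 fiber): copper=5 fiber=6
After 3 (gather 3 cobalt): cobalt=3 copper=5 fiber=6
After 4 (craft wire): cobalt=1 copper=1 fiber=2 wire=2
After 5 (craft pick): cobalt=1 copper=1 fiber=2 pick=3

Answer: cobalt=1 copper=1 fiber=2 pick=3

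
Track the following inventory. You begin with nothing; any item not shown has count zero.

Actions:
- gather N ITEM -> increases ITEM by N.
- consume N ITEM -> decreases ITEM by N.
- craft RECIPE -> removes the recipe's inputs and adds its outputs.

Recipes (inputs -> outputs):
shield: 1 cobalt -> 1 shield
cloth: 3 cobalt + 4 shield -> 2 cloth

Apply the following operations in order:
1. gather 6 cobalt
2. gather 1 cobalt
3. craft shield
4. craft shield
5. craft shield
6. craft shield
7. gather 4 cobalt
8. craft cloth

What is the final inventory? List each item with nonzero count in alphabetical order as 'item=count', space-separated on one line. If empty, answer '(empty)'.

Answer: cloth=2 cobalt=4

Derivation:
After 1 (gather 6 cobalt): cobalt=6
After 2 (gather 1 cobalt): cobalt=7
After 3 (craft shield): cobalt=6 shield=1
After 4 (craft shield): cobalt=5 shield=2
After 5 (craft shield): cobalt=4 shield=3
After 6 (craft shield): cobalt=3 shield=4
After 7 (gather 4 cobalt): cobalt=7 shield=4
After 8 (craft cloth): cloth=2 cobalt=4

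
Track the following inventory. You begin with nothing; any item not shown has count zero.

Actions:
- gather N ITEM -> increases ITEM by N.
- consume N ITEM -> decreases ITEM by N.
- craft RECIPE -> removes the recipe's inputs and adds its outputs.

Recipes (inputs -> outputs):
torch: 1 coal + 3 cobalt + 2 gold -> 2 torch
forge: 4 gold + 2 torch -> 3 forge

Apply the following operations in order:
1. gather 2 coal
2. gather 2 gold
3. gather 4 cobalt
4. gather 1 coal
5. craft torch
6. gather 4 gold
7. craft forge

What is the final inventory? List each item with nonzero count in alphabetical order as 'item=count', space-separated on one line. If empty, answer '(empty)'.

After 1 (gather 2 coal): coal=2
After 2 (gather 2 gold): coal=2 gold=2
After 3 (gather 4 cobalt): coal=2 cobalt=4 gold=2
After 4 (gather 1 coal): coal=3 cobalt=4 gold=2
After 5 (craft torch): coal=2 cobalt=1 torch=2
After 6 (gather 4 gold): coal=2 cobalt=1 gold=4 torch=2
After 7 (craft forge): coal=2 cobalt=1 forge=3

Answer: coal=2 cobalt=1 forge=3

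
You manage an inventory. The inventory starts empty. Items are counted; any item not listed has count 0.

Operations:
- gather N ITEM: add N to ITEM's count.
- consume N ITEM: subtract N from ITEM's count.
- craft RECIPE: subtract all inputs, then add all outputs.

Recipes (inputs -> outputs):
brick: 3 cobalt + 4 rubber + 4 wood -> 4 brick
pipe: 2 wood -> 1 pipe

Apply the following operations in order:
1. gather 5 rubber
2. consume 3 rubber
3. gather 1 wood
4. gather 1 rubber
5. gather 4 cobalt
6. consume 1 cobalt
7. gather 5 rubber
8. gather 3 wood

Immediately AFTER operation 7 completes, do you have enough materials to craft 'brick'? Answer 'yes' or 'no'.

Answer: no

Derivation:
After 1 (gather 5 rubber): rubber=5
After 2 (consume 3 rubber): rubber=2
After 3 (gather 1 wood): rubber=2 wood=1
After 4 (gather 1 rubber): rubber=3 wood=1
After 5 (gather 4 cobalt): cobalt=4 rubber=3 wood=1
After 6 (consume 1 cobalt): cobalt=3 rubber=3 wood=1
After 7 (gather 5 rubber): cobalt=3 rubber=8 wood=1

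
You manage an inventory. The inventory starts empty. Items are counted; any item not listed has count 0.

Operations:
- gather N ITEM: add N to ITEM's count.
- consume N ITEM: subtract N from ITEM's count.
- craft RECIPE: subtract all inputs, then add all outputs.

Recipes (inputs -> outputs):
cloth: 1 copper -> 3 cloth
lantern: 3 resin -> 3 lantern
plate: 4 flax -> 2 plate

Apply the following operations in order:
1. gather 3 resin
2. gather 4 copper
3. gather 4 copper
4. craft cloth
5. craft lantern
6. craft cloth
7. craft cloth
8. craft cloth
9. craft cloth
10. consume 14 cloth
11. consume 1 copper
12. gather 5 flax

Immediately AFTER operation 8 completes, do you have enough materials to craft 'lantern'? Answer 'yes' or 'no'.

After 1 (gather 3 resin): resin=3
After 2 (gather 4 copper): copper=4 resin=3
After 3 (gather 4 copper): copper=8 resin=3
After 4 (craft cloth): cloth=3 copper=7 resin=3
After 5 (craft lantern): cloth=3 copper=7 lantern=3
After 6 (craft cloth): cloth=6 copper=6 lantern=3
After 7 (craft cloth): cloth=9 copper=5 lantern=3
After 8 (craft cloth): cloth=12 copper=4 lantern=3

Answer: no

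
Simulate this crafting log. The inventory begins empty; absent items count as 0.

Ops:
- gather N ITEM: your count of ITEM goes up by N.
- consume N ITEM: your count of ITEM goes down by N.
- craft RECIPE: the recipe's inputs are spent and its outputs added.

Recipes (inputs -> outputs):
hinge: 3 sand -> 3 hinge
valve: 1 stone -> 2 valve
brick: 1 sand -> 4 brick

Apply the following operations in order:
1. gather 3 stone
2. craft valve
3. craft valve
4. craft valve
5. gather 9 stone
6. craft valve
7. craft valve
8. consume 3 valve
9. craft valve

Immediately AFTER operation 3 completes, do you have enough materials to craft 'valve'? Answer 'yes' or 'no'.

After 1 (gather 3 stone): stone=3
After 2 (craft valve): stone=2 valve=2
After 3 (craft valve): stone=1 valve=4

Answer: yes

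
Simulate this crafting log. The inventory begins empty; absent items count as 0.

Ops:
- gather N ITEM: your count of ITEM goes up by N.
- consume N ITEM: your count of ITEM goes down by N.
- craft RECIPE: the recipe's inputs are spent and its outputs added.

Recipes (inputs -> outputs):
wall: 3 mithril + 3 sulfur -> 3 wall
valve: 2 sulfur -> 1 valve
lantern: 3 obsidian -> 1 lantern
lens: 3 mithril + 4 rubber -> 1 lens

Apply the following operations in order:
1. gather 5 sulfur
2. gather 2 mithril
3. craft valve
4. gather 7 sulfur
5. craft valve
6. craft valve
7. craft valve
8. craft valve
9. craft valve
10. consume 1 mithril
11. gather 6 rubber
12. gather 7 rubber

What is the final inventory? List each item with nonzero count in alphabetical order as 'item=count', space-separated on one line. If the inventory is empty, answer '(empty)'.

After 1 (gather 5 sulfur): sulfur=5
After 2 (gather 2 mithril): mithril=2 sulfur=5
After 3 (craft valve): mithril=2 sulfur=3 valve=1
After 4 (gather 7 sulfur): mithril=2 sulfur=10 valve=1
After 5 (craft valve): mithril=2 sulfur=8 valve=2
After 6 (craft valve): mithril=2 sulfur=6 valve=3
After 7 (craft valve): mithril=2 sulfur=4 valve=4
After 8 (craft valve): mithril=2 sulfur=2 valve=5
After 9 (craft valve): mithril=2 valve=6
After 10 (consume 1 mithril): mithril=1 valve=6
After 11 (gather 6 rubber): mithril=1 rubber=6 valve=6
After 12 (gather 7 rubber): mithril=1 rubber=13 valve=6

Answer: mithril=1 rubber=13 valve=6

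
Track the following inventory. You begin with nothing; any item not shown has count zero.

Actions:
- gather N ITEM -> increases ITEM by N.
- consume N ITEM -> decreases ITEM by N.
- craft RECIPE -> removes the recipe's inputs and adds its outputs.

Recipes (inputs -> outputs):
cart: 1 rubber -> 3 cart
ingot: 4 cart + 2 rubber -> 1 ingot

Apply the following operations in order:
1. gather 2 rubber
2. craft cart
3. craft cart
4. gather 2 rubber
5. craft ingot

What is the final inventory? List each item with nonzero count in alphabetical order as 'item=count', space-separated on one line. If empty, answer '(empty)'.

After 1 (gather 2 rubber): rubber=2
After 2 (craft cart): cart=3 rubber=1
After 3 (craft cart): cart=6
After 4 (gather 2 rubber): cart=6 rubber=2
After 5 (craft ingot): cart=2 ingot=1

Answer: cart=2 ingot=1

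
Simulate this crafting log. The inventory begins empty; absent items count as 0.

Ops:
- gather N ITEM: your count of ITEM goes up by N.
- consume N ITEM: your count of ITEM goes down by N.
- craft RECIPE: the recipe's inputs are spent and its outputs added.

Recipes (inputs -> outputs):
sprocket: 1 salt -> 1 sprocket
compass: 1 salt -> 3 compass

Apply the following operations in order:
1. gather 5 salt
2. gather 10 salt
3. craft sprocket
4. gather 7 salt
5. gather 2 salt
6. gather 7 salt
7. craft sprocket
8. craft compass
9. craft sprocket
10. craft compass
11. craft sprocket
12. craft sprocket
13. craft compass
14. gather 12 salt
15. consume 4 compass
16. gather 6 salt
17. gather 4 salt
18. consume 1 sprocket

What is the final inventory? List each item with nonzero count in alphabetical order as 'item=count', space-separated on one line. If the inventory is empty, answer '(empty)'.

Answer: compass=5 salt=45 sprocket=4

Derivation:
After 1 (gather 5 salt): salt=5
After 2 (gather 10 salt): salt=15
After 3 (craft sprocket): salt=14 sprocket=1
After 4 (gather 7 salt): salt=21 sprocket=1
After 5 (gather 2 salt): salt=23 sprocket=1
After 6 (gather 7 salt): salt=30 sprocket=1
After 7 (craft sprocket): salt=29 sprocket=2
After 8 (craft compass): compass=3 salt=28 sprocket=2
After 9 (craft sprocket): compass=3 salt=27 sprocket=3
After 10 (craft compass): compass=6 salt=26 sprocket=3
After 11 (craft sprocket): compass=6 salt=25 sprocket=4
After 12 (craft sprocket): compass=6 salt=24 sprocket=5
After 13 (craft compass): compass=9 salt=23 sprocket=5
After 14 (gather 12 salt): compass=9 salt=35 sprocket=5
After 15 (consume 4 compass): compass=5 salt=35 sprocket=5
After 16 (gather 6 salt): compass=5 salt=41 sprocket=5
After 17 (gather 4 salt): compass=5 salt=45 sprocket=5
After 18 (consume 1 sprocket): compass=5 salt=45 sprocket=4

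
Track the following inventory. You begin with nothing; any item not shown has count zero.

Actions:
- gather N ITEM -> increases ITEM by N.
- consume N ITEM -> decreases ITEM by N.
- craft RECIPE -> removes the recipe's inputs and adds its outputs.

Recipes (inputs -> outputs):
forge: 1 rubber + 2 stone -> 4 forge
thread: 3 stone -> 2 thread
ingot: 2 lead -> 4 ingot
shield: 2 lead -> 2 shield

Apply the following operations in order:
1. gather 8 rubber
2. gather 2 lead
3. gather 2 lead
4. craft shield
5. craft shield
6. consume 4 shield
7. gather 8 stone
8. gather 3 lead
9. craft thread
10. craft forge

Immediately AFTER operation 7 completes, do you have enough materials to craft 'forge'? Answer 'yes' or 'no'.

After 1 (gather 8 rubber): rubber=8
After 2 (gather 2 lead): lead=2 rubber=8
After 3 (gather 2 lead): lead=4 rubber=8
After 4 (craft shield): lead=2 rubber=8 shield=2
After 5 (craft shield): rubber=8 shield=4
After 6 (consume 4 shield): rubber=8
After 7 (gather 8 stone): rubber=8 stone=8

Answer: yes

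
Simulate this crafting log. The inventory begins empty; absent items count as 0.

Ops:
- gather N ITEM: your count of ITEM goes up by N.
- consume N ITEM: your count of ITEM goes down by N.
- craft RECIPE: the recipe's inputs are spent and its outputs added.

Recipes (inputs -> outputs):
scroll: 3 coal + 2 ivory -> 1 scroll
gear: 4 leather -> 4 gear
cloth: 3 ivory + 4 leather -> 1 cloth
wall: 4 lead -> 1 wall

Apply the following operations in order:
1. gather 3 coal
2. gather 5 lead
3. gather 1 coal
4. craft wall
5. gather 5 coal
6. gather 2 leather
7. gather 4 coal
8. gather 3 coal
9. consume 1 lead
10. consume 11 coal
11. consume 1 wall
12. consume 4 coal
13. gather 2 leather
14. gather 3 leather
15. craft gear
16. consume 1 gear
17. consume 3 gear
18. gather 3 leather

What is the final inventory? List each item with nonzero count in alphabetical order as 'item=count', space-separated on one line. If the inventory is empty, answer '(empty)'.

After 1 (gather 3 coal): coal=3
After 2 (gather 5 lead): coal=3 lead=5
After 3 (gather 1 coal): coal=4 lead=5
After 4 (craft wall): coal=4 lead=1 wall=1
After 5 (gather 5 coal): coal=9 lead=1 wall=1
After 6 (gather 2 leather): coal=9 lead=1 leather=2 wall=1
After 7 (gather 4 coal): coal=13 lead=1 leather=2 wall=1
After 8 (gather 3 coal): coal=16 lead=1 leather=2 wall=1
After 9 (consume 1 lead): coal=16 leather=2 wall=1
After 10 (consume 11 coal): coal=5 leather=2 wall=1
After 11 (consume 1 wall): coal=5 leather=2
After 12 (consume 4 coal): coal=1 leather=2
After 13 (gather 2 leather): coal=1 leather=4
After 14 (gather 3 leather): coal=1 leather=7
After 15 (craft gear): coal=1 gear=4 leather=3
After 16 (consume 1 gear): coal=1 gear=3 leather=3
After 17 (consume 3 gear): coal=1 leather=3
After 18 (gather 3 leather): coal=1 leather=6

Answer: coal=1 leather=6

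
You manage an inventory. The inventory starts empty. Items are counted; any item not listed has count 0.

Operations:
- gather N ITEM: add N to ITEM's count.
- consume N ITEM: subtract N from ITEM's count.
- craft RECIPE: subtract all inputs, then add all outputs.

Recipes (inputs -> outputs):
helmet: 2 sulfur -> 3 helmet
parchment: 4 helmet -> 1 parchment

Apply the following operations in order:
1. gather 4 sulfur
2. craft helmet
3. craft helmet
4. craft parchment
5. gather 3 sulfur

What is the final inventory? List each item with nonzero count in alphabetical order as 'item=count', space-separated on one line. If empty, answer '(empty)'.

After 1 (gather 4 sulfur): sulfur=4
After 2 (craft helmet): helmet=3 sulfur=2
After 3 (craft helmet): helmet=6
After 4 (craft parchment): helmet=2 parchment=1
After 5 (gather 3 sulfur): helmet=2 parchment=1 sulfur=3

Answer: helmet=2 parchment=1 sulfur=3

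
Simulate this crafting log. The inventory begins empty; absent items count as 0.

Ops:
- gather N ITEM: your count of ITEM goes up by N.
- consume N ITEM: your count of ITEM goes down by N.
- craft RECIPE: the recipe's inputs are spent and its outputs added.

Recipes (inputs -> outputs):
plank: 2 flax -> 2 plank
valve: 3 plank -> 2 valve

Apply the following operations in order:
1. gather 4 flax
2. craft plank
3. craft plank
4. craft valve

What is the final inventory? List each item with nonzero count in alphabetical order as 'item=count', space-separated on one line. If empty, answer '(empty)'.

Answer: plank=1 valve=2

Derivation:
After 1 (gather 4 flax): flax=4
After 2 (craft plank): flax=2 plank=2
After 3 (craft plank): plank=4
After 4 (craft valve): plank=1 valve=2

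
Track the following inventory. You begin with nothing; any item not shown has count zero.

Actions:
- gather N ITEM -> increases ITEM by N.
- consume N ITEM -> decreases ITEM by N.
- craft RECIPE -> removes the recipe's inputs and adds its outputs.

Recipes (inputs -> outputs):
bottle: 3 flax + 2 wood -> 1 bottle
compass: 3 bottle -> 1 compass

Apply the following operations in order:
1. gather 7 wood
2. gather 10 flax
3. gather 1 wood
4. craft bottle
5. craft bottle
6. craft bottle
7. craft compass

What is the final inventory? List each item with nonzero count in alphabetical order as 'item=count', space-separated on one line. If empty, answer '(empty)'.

After 1 (gather 7 wood): wood=7
After 2 (gather 10 flax): flax=10 wood=7
After 3 (gather 1 wood): flax=10 wood=8
After 4 (craft bottle): bottle=1 flax=7 wood=6
After 5 (craft bottle): bottle=2 flax=4 wood=4
After 6 (craft bottle): bottle=3 flax=1 wood=2
After 7 (craft compass): compass=1 flax=1 wood=2

Answer: compass=1 flax=1 wood=2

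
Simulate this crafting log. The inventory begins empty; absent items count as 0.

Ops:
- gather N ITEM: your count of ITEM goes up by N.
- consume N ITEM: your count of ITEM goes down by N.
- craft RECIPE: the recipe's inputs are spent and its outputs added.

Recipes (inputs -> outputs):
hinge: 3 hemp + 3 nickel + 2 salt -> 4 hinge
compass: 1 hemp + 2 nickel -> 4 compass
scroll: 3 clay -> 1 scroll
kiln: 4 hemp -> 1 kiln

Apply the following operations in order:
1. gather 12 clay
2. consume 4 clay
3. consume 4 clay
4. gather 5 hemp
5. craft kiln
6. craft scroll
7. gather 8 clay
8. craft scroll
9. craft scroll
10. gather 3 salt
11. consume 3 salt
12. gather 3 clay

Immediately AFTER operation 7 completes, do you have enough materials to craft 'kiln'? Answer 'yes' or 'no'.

Answer: no

Derivation:
After 1 (gather 12 clay): clay=12
After 2 (consume 4 clay): clay=8
After 3 (consume 4 clay): clay=4
After 4 (gather 5 hemp): clay=4 hemp=5
After 5 (craft kiln): clay=4 hemp=1 kiln=1
After 6 (craft scroll): clay=1 hemp=1 kiln=1 scroll=1
After 7 (gather 8 clay): clay=9 hemp=1 kiln=1 scroll=1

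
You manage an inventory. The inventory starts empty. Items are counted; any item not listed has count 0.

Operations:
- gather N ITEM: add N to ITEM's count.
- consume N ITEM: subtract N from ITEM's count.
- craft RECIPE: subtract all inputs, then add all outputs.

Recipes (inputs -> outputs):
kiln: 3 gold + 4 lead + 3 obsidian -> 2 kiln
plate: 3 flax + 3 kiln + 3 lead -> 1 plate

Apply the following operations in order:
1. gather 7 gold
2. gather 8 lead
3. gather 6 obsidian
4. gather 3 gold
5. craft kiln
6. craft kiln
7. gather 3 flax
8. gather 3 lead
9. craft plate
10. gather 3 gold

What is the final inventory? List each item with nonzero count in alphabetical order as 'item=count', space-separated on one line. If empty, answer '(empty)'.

Answer: gold=7 kiln=1 plate=1

Derivation:
After 1 (gather 7 gold): gold=7
After 2 (gather 8 lead): gold=7 lead=8
After 3 (gather 6 obsidian): gold=7 lead=8 obsidian=6
After 4 (gather 3 gold): gold=10 lead=8 obsidian=6
After 5 (craft kiln): gold=7 kiln=2 lead=4 obsidian=3
After 6 (craft kiln): gold=4 kiln=4
After 7 (gather 3 flax): flax=3 gold=4 kiln=4
After 8 (gather 3 lead): flax=3 gold=4 kiln=4 lead=3
After 9 (craft plate): gold=4 kiln=1 plate=1
After 10 (gather 3 gold): gold=7 kiln=1 plate=1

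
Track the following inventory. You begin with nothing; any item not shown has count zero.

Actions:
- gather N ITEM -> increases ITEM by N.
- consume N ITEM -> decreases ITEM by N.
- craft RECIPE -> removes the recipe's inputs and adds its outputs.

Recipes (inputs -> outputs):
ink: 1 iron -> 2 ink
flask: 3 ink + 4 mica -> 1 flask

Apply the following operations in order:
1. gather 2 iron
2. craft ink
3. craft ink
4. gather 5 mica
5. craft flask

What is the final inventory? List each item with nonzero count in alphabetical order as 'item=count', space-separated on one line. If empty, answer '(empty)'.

Answer: flask=1 ink=1 mica=1

Derivation:
After 1 (gather 2 iron): iron=2
After 2 (craft ink): ink=2 iron=1
After 3 (craft ink): ink=4
After 4 (gather 5 mica): ink=4 mica=5
After 5 (craft flask): flask=1 ink=1 mica=1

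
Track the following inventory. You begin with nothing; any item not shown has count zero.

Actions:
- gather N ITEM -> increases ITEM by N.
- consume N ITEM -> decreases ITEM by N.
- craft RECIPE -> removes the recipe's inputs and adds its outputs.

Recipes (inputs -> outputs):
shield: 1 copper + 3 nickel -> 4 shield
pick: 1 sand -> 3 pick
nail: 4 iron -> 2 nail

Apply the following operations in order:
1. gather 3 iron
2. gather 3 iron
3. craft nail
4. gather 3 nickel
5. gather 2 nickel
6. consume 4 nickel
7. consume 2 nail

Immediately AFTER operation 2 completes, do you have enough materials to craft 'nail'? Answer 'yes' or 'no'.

Answer: yes

Derivation:
After 1 (gather 3 iron): iron=3
After 2 (gather 3 iron): iron=6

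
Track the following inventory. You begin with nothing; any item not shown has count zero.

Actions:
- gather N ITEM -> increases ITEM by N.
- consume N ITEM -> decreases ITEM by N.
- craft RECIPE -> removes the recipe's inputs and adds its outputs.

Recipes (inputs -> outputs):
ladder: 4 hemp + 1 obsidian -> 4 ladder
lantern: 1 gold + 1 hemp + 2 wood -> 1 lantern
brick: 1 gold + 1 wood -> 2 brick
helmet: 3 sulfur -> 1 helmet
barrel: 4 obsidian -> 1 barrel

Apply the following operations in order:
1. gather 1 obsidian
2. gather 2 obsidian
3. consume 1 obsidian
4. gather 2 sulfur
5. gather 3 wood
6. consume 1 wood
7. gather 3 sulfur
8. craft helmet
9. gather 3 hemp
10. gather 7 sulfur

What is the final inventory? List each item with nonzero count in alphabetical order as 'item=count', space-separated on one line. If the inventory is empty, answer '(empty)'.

Answer: helmet=1 hemp=3 obsidian=2 sulfur=9 wood=2

Derivation:
After 1 (gather 1 obsidian): obsidian=1
After 2 (gather 2 obsidian): obsidian=3
After 3 (consume 1 obsidian): obsidian=2
After 4 (gather 2 sulfur): obsidian=2 sulfur=2
After 5 (gather 3 wood): obsidian=2 sulfur=2 wood=3
After 6 (consume 1 wood): obsidian=2 sulfur=2 wood=2
After 7 (gather 3 sulfur): obsidian=2 sulfur=5 wood=2
After 8 (craft helmet): helmet=1 obsidian=2 sulfur=2 wood=2
After 9 (gather 3 hemp): helmet=1 hemp=3 obsidian=2 sulfur=2 wood=2
After 10 (gather 7 sulfur): helmet=1 hemp=3 obsidian=2 sulfur=9 wood=2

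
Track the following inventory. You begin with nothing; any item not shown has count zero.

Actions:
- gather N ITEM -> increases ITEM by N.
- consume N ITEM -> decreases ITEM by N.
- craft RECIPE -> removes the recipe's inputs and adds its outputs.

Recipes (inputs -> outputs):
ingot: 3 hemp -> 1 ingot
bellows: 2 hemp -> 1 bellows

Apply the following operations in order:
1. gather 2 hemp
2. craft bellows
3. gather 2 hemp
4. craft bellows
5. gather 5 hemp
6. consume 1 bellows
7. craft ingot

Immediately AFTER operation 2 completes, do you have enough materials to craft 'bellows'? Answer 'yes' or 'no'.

After 1 (gather 2 hemp): hemp=2
After 2 (craft bellows): bellows=1

Answer: no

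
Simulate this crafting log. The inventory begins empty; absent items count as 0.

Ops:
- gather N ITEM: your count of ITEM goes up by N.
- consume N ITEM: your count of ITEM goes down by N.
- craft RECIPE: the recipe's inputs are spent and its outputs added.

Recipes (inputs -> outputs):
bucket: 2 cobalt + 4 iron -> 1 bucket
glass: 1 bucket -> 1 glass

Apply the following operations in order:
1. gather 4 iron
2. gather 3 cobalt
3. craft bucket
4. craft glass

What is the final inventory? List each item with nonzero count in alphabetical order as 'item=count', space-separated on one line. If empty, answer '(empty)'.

After 1 (gather 4 iron): iron=4
After 2 (gather 3 cobalt): cobalt=3 iron=4
After 3 (craft bucket): bucket=1 cobalt=1
After 4 (craft glass): cobalt=1 glass=1

Answer: cobalt=1 glass=1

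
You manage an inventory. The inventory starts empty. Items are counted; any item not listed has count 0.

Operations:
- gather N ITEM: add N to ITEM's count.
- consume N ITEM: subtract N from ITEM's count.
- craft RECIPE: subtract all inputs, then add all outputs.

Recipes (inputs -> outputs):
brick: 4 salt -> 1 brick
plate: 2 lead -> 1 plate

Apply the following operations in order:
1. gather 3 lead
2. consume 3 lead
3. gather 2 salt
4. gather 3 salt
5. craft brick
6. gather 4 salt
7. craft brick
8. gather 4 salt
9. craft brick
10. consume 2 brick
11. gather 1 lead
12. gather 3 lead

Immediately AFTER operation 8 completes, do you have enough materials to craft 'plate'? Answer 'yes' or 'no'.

Answer: no

Derivation:
After 1 (gather 3 lead): lead=3
After 2 (consume 3 lead): (empty)
After 3 (gather 2 salt): salt=2
After 4 (gather 3 salt): salt=5
After 5 (craft brick): brick=1 salt=1
After 6 (gather 4 salt): brick=1 salt=5
After 7 (craft brick): brick=2 salt=1
After 8 (gather 4 salt): brick=2 salt=5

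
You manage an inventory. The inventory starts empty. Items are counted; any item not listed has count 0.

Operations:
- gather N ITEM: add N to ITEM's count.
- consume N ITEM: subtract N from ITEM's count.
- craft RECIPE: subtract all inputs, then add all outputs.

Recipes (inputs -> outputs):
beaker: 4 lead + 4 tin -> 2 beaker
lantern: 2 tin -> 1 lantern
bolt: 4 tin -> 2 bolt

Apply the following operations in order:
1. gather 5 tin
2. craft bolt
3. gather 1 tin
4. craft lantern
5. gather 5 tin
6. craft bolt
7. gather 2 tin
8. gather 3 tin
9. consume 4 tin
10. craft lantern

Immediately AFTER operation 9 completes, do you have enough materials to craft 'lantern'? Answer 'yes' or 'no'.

After 1 (gather 5 tin): tin=5
After 2 (craft bolt): bolt=2 tin=1
After 3 (gather 1 tin): bolt=2 tin=2
After 4 (craft lantern): bolt=2 lantern=1
After 5 (gather 5 tin): bolt=2 lantern=1 tin=5
After 6 (craft bolt): bolt=4 lantern=1 tin=1
After 7 (gather 2 tin): bolt=4 lantern=1 tin=3
After 8 (gather 3 tin): bolt=4 lantern=1 tin=6
After 9 (consume 4 tin): bolt=4 lantern=1 tin=2

Answer: yes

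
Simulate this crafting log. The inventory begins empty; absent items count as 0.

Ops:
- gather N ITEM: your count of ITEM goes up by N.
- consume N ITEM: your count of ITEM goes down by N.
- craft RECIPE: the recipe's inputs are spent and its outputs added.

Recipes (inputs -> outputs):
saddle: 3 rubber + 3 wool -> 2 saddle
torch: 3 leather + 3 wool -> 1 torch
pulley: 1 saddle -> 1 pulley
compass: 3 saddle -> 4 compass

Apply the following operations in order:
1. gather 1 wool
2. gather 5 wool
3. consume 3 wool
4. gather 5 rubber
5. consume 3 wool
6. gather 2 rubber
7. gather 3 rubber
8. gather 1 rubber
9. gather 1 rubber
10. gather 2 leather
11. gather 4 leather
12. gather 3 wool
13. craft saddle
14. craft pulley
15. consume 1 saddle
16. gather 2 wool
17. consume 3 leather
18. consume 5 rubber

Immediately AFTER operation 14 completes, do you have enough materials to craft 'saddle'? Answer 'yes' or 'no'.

After 1 (gather 1 wool): wool=1
After 2 (gather 5 wool): wool=6
After 3 (consume 3 wool): wool=3
After 4 (gather 5 rubber): rubber=5 wool=3
After 5 (consume 3 wool): rubber=5
After 6 (gather 2 rubber): rubber=7
After 7 (gather 3 rubber): rubber=10
After 8 (gather 1 rubber): rubber=11
After 9 (gather 1 rubber): rubber=12
After 10 (gather 2 leather): leather=2 rubber=12
After 11 (gather 4 leather): leather=6 rubber=12
After 12 (gather 3 wool): leather=6 rubber=12 wool=3
After 13 (craft saddle): leather=6 rubber=9 saddle=2
After 14 (craft pulley): leather=6 pulley=1 rubber=9 saddle=1

Answer: no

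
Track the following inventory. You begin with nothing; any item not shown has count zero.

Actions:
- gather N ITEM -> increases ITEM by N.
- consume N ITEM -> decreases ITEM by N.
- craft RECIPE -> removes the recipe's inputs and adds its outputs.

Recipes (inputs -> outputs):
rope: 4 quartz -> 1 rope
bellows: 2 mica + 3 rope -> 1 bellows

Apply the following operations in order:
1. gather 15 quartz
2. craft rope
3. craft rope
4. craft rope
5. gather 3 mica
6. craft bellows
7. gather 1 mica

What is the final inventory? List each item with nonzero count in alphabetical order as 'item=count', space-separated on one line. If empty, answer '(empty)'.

After 1 (gather 15 quartz): quartz=15
After 2 (craft rope): quartz=11 rope=1
After 3 (craft rope): quartz=7 rope=2
After 4 (craft rope): quartz=3 rope=3
After 5 (gather 3 mica): mica=3 quartz=3 rope=3
After 6 (craft bellows): bellows=1 mica=1 quartz=3
After 7 (gather 1 mica): bellows=1 mica=2 quartz=3

Answer: bellows=1 mica=2 quartz=3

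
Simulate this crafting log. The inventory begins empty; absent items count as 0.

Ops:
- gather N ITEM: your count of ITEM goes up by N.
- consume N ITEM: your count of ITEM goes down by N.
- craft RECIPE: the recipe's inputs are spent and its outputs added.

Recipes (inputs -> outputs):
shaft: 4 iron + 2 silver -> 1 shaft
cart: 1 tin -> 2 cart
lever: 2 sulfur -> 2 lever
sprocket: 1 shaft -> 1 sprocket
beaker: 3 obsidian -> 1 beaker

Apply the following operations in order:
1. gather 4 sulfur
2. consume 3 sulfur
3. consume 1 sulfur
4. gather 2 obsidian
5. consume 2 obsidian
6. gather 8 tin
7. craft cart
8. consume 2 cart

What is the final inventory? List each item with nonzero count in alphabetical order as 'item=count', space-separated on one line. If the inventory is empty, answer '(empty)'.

After 1 (gather 4 sulfur): sulfur=4
After 2 (consume 3 sulfur): sulfur=1
After 3 (consume 1 sulfur): (empty)
After 4 (gather 2 obsidian): obsidian=2
After 5 (consume 2 obsidian): (empty)
After 6 (gather 8 tin): tin=8
After 7 (craft cart): cart=2 tin=7
After 8 (consume 2 cart): tin=7

Answer: tin=7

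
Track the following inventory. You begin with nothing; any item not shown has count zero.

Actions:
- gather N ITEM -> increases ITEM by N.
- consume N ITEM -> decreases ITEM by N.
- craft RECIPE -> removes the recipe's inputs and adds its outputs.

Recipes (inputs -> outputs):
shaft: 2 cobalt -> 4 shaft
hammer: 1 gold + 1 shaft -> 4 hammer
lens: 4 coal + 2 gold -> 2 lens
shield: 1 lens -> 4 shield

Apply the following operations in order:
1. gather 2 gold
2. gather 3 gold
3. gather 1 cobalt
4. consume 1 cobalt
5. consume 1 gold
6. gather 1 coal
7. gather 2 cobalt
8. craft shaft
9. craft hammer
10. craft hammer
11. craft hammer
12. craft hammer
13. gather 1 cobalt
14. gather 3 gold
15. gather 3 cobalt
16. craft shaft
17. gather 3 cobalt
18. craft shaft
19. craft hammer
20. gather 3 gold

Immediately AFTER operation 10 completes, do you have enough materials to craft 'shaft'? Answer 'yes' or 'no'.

Answer: no

Derivation:
After 1 (gather 2 gold): gold=2
After 2 (gather 3 gold): gold=5
After 3 (gather 1 cobalt): cobalt=1 gold=5
After 4 (consume 1 cobalt): gold=5
After 5 (consume 1 gold): gold=4
After 6 (gather 1 coal): coal=1 gold=4
After 7 (gather 2 cobalt): coal=1 cobalt=2 gold=4
After 8 (craft shaft): coal=1 gold=4 shaft=4
After 9 (craft hammer): coal=1 gold=3 hammer=4 shaft=3
After 10 (craft hammer): coal=1 gold=2 hammer=8 shaft=2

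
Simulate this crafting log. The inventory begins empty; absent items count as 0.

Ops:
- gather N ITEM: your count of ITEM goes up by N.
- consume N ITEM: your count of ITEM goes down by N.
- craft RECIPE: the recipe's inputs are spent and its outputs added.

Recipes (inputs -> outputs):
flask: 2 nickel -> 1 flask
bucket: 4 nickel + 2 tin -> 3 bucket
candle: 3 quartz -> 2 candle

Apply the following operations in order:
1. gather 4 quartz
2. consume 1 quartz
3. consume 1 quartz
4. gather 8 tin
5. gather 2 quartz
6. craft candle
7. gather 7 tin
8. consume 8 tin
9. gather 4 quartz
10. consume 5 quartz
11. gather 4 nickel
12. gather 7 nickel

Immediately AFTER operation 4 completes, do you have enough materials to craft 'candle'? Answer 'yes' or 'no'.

Answer: no

Derivation:
After 1 (gather 4 quartz): quartz=4
After 2 (consume 1 quartz): quartz=3
After 3 (consume 1 quartz): quartz=2
After 4 (gather 8 tin): quartz=2 tin=8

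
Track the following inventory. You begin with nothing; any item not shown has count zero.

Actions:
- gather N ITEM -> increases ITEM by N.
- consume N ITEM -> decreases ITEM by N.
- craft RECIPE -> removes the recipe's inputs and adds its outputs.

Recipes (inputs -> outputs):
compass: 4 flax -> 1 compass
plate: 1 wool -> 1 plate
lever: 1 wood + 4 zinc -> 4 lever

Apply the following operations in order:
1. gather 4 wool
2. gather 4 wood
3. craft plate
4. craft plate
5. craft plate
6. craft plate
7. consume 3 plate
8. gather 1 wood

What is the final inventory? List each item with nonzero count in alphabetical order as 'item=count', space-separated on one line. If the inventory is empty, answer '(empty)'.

After 1 (gather 4 wool): wool=4
After 2 (gather 4 wood): wood=4 wool=4
After 3 (craft plate): plate=1 wood=4 wool=3
After 4 (craft plate): plate=2 wood=4 wool=2
After 5 (craft plate): plate=3 wood=4 wool=1
After 6 (craft plate): plate=4 wood=4
After 7 (consume 3 plate): plate=1 wood=4
After 8 (gather 1 wood): plate=1 wood=5

Answer: plate=1 wood=5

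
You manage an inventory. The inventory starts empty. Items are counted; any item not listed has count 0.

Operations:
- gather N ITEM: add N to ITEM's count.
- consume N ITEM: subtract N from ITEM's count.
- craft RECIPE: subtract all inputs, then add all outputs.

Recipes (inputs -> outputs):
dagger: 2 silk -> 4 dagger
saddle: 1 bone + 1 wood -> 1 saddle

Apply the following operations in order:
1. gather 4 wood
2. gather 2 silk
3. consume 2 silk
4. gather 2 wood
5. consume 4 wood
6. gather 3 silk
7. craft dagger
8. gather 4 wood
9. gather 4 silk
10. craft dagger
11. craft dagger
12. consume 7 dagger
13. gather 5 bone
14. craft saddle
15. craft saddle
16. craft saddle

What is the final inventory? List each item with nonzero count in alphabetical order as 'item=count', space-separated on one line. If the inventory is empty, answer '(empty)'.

After 1 (gather 4 wood): wood=4
After 2 (gather 2 silk): silk=2 wood=4
After 3 (consume 2 silk): wood=4
After 4 (gather 2 wood): wood=6
After 5 (consume 4 wood): wood=2
After 6 (gather 3 silk): silk=3 wood=2
After 7 (craft dagger): dagger=4 silk=1 wood=2
After 8 (gather 4 wood): dagger=4 silk=1 wood=6
After 9 (gather 4 silk): dagger=4 silk=5 wood=6
After 10 (craft dagger): dagger=8 silk=3 wood=6
After 11 (craft dagger): dagger=12 silk=1 wood=6
After 12 (consume 7 dagger): dagger=5 silk=1 wood=6
After 13 (gather 5 bone): bone=5 dagger=5 silk=1 wood=6
After 14 (craft saddle): bone=4 dagger=5 saddle=1 silk=1 wood=5
After 15 (craft saddle): bone=3 dagger=5 saddle=2 silk=1 wood=4
After 16 (craft saddle): bone=2 dagger=5 saddle=3 silk=1 wood=3

Answer: bone=2 dagger=5 saddle=3 silk=1 wood=3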